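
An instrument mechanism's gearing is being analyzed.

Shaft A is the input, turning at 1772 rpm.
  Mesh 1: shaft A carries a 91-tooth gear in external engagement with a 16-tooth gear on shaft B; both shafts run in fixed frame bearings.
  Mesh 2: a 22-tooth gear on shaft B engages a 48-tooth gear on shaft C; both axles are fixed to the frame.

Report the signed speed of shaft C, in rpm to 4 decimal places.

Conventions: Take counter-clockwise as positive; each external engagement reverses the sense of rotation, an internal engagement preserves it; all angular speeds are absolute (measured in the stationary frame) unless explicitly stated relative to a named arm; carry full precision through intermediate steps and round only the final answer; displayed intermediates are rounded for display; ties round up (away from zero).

topology: fixed-axis compound train — 2 meshes, A→C
mesh 1 [91T→16T]: ω = 1772.0000×91/16 = 10078.2500 rpm, sense flips to −
mesh 2 [22T→48T]: ω = 10078.2500×22/48 = 4619.1979 rpm, sense flips to +
signed output speed = +4619.1979 rpm

+4619.1979 rpm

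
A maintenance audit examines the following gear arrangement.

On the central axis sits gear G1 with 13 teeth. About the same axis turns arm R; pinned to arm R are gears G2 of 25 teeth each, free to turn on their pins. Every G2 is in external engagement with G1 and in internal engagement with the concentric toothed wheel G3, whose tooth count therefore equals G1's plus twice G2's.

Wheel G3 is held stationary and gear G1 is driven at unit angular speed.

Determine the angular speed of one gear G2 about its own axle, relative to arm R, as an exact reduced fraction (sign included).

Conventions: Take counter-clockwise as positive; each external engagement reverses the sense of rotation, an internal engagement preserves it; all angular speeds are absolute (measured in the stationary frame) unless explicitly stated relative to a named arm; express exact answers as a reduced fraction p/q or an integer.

-819/1900

recognized (axles ride arm R): planetary set, 13/25/63 teeth
ring teeth: 13 + 2·25 = 63
13(ω_sun−ω_arm) = −63(ω_ring−ω_arm),  ω_ring = 0, ω_sun = 1
13(1−ω_arm) = −63(0−ω_arm)  ⇒  76·ω_arm = 13  ⇒  ω_arm = 13/76
sun–planet mesh: 13·(1−13/76) = −25·(ω_p−ω_arm)  ⇒  ω_p−ω_arm = -819/1900
exact speed ratio = -819/1900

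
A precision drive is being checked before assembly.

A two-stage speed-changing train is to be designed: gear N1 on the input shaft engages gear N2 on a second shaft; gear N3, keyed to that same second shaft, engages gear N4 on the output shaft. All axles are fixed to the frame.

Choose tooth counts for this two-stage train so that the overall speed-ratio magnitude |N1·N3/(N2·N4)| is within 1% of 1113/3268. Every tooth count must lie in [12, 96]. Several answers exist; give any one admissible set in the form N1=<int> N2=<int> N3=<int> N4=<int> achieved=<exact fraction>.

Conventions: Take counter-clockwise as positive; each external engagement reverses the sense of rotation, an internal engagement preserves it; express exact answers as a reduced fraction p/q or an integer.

2-stage fixed-axis compound train for ratio 1113/3268
target = 1113/3268 in lowest terms: an exact hit needs N1·N3 = k·1113 and N2·N4 = k·3268 for one integer k, every count in [12, 96]; additionally prefer no 1:1 stage (N1 ≠ N2, N3 ≠ N4)
k = 1: N1·N3 = 1113 = 21·53, N2·N4 = 3268 = 38·86
achieved = 21·53/(38·86) = 1113/3268; |achieved − target| = 0 ≤ 1113/326800 ✓

N1=21 N2=38 N3=53 N4=86 achieved=1113/3268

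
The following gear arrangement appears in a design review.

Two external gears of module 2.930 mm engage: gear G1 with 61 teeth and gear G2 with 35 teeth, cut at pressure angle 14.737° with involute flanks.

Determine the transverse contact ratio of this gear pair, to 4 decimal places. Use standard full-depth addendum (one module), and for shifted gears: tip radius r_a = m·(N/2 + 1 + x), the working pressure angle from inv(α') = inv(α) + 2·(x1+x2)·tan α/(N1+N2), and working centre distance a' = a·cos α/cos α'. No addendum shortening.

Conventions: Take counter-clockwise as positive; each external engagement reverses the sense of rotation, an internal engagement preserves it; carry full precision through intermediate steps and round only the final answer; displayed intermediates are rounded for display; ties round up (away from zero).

2.0785

class = single-mesh tooth geometry [involute pair 61T × 35T, m = 2.930]
base radii: r_b1 = 86.425220, r_b2 = 49.588241
tip radii: r_a1 = 92.295000, r_a2 = 54.205000
no profile shift: α' = α, a' = a
action lengths: √(r_a1²−r_b1²) = 32.389015, √(r_a2²−r_b2²) = 21.890371
base pitch p_b = π·m·cos α = 8.902060
CR = (32.389015 + 21.890371 − 140.640000·sin 14.73700°)/8.902060 = 2.078511
contact ratio ≈ 2.0785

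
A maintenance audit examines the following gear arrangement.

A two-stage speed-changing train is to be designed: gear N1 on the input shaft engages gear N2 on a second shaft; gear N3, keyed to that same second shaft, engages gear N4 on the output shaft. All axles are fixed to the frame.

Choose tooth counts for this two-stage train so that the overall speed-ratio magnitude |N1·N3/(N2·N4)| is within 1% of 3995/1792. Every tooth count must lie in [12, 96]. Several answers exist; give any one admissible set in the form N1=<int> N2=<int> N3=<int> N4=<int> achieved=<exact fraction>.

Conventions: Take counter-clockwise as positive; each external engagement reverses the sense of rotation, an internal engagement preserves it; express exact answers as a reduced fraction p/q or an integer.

design class (target 3995/1792): fixed-axis compound train
target = 3995/1792 in lowest terms: an exact hit needs N1·N3 = k·3995 and N2·N4 = k·1792 for one integer k, every count in [12, 96]; additionally prefer no 1:1 stage (N1 ≠ N2, N3 ≠ N4)
k = 1: N1·N3 = 3995 = 47·85, N2·N4 = 1792 = 28·64
achieved = 47·85/(28·64) = 3995/1792; |achieved − target| = 0 ≤ 799/35840 ✓

N1=47 N2=28 N3=85 N4=64 achieved=3995/1792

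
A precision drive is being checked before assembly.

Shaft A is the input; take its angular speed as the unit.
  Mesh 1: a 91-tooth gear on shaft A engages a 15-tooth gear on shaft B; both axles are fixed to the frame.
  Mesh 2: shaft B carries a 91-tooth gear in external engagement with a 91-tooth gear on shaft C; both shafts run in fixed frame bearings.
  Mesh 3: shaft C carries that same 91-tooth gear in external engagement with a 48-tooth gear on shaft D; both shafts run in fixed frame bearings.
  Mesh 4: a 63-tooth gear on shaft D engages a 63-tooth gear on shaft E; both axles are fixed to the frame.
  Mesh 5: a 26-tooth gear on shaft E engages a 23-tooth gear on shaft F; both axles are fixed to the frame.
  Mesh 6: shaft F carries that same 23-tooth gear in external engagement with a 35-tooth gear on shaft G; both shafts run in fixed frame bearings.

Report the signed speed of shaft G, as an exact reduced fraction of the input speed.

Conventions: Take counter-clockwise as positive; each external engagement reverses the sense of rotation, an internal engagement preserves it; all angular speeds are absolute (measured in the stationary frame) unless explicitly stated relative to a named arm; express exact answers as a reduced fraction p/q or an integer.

6-mesh fixed-axis compound train (all bearings frame-fixed)
mesh 1 [91T→15T]: |ω|/ω_in = 1×91/15 = 91/15, sense flips to −
mesh 2 [91T→91T]: |ω|/ω_in = (91/15)×91/91 = 91/15, sense flips to +
mesh 3 [91T→48T]: |ω|/ω_in = (91/15)×91/48 = 8281/720, sense flips to −
mesh 4 [63T→63T]: |ω|/ω_in = (8281/720)×63/63 = 8281/720, sense flips to +
mesh 5 [26T→23T]: |ω|/ω_in = (8281/720)×26/23 = 107653/8280, sense flips to −
mesh 6 [23T→35T]: |ω|/ω_in = (107653/8280)×23/35 = 15379/1800, sense flips to +
signed output speed (× input speed) = 15379/1800

15379/1800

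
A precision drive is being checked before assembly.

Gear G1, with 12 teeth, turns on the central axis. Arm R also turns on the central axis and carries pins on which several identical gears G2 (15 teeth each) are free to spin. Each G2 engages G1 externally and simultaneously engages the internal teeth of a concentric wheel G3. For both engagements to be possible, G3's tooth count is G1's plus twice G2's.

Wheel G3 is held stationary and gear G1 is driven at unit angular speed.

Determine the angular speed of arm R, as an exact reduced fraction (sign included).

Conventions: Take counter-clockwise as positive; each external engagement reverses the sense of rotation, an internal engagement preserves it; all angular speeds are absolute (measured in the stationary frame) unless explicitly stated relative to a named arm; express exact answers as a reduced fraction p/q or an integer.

2/9

planetary set (12T centre, 15T on arm, 42T internal) — Willis relation
ring teeth: 12 + 2·15 = 42
12(ω_sun−ω_arm) = −42(ω_ring−ω_arm),  ω_ring = 0, ω_sun = 1
12(1−ω_arm) = −42(0−ω_arm)  ⇒  54·ω_arm = 12  ⇒  ω_arm = 2/9
exact speed ratio = 2/9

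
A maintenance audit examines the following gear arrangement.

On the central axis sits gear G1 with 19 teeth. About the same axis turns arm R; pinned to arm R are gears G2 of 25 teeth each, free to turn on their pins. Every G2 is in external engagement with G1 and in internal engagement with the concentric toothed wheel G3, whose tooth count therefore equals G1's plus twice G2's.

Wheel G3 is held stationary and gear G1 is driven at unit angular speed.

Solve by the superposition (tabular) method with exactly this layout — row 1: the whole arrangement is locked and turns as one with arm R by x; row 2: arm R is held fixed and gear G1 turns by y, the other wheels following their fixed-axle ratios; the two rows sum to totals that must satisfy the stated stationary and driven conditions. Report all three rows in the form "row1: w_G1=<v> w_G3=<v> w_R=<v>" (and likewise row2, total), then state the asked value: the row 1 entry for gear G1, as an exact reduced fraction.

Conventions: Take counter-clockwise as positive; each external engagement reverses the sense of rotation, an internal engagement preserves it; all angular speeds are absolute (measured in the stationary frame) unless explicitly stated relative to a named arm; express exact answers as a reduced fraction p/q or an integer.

row1: w_G1=19/88 w_G3=19/88 w_R=19/88
row2: w_G1=69/88 w_G3=-19/88 w_R=0
total: w_G1=1 w_G3=0 w_R=19/88
asked value: 19/88

class = planetary set [G3 = 19+2·25 = 69; Willis about the carrier]
row 1 (train locked, turned with arm): all members turn x
row 2 (arm held, sun turns y): ω_ring = −(19/69)·y, ω_arm = 0
boundary: total ω_ring = x − (19/69)·y = 0 and total ω_sun = x + y = 1  ⇒  y = 69/88, x = 19/88
row 2 ring = −(19/69)·69/88 = -19/88
totals (row 1 + row 2): sun 19/88 + 69/88 = 1, ring 19/88 + (-19/88) = 0, arm 19/88 + 0 = 19/88
asked cell (row1, sun) = 19/88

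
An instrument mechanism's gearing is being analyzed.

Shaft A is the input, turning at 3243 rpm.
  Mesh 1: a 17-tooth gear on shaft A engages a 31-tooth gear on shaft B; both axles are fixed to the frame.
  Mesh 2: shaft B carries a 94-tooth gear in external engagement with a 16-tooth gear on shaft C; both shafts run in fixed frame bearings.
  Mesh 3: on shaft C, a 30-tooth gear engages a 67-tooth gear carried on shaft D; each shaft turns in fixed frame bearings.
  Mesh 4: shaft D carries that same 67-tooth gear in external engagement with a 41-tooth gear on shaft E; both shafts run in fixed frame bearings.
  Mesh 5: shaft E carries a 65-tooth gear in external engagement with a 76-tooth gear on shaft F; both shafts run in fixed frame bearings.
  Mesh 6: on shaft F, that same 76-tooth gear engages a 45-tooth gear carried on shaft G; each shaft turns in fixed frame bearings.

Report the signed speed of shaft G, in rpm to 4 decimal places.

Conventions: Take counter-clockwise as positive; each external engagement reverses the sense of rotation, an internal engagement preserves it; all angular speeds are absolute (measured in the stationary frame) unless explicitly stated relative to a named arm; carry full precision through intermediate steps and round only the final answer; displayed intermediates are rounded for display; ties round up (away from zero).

class = fixed-axis compound train [6 meshes; 6 ratios multiply, 6 sense flips]
mesh 1 [17T→31T]: ω = 3243.0000×17/31 = 1778.4194 rpm, sense flips to −
mesh 2 [94T→16T]: ω = 1778.4194×94/16 = 10448.2137 rpm, sense flips to +
mesh 3 [30T→67T]: ω = 10448.2137×30/67 = 4678.3046 rpm, sense flips to −
mesh 4 [67T→41T]: ω = 4678.3046×67/41 = 7645.0344 rpm, sense flips to +
mesh 5 [65T→76T]: ω = 7645.0344×65/76 = 6538.5163 rpm, sense flips to −
mesh 6 [76T→45T]: ω = 6538.5163×76/45 = 11042.8275 rpm, sense flips to +
signed output speed = +11042.8275 rpm

+11042.8275 rpm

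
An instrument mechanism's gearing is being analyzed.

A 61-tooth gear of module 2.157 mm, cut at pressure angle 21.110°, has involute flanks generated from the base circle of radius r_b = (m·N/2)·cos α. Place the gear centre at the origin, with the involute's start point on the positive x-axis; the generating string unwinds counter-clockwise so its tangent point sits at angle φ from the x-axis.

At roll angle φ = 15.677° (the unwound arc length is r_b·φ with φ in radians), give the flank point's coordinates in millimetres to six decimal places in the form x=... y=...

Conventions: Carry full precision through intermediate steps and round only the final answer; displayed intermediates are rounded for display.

x=63.628032 y=0.415935

single-mesh involute tooth geometry (61T wheel at module 2.157)
pitch radius r_p = m·N/2 = 2.157·61/2 = 65.788500
base radius r_b = r_p·cos α = 65.788500·cos 21.110° = 61.373479
roll angle φ = 15.677° = 0.27361527 rad
x = r_b·(cos φ + φ·sin φ) = 63.628032
y = r_b·(sin φ − φ·cos φ) = 0.415935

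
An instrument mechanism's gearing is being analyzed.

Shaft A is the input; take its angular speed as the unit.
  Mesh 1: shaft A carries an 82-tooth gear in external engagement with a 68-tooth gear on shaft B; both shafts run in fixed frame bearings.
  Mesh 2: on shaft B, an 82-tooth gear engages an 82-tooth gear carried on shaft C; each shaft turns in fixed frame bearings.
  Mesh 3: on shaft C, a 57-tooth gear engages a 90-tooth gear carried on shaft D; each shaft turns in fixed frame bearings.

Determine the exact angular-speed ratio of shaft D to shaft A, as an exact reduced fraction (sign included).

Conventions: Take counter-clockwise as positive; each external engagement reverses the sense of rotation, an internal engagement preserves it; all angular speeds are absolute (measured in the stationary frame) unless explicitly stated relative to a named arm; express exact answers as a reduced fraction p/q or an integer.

-779/1020

class = fixed-axis compound train [3 meshes; 3 ratios multiply, 3 sense flips]
mesh 1 [82T→68T]: running ratio 41/34, sense −
mesh 2 [82T→82T]: running ratio 41/34, sense +
mesh 3 [57T→90T]: running ratio 779/1020, sense −
ω_out/ω_in = -779/1020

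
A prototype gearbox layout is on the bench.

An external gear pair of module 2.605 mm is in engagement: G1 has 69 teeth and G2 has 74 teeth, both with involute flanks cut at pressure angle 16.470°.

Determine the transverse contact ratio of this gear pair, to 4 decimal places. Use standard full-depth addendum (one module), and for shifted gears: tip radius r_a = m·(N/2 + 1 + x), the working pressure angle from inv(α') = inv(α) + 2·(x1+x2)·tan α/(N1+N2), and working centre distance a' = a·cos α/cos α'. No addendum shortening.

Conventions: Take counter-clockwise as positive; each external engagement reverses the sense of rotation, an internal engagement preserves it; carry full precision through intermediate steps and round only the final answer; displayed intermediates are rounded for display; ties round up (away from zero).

2.0590

single-mesh involute tooth geometry (69T engaging 74T at module 2.605)
base radii: r_b1 = 86.184880, r_b2 = 92.430161
tip radii: r_a1 = 92.477500, r_a2 = 98.990000
no profile shift: α' = α, a' = a
action lengths: √(r_a1²−r_b1²) = 33.529905, √(r_a2²−r_b2²) = 35.435652
base pitch p_b = π·m·cos α = 7.848052
CR = (33.529905 + 35.435652 − 186.257500·sin 16.47000°)/7.848052 = 2.058993
contact ratio ≈ 2.0590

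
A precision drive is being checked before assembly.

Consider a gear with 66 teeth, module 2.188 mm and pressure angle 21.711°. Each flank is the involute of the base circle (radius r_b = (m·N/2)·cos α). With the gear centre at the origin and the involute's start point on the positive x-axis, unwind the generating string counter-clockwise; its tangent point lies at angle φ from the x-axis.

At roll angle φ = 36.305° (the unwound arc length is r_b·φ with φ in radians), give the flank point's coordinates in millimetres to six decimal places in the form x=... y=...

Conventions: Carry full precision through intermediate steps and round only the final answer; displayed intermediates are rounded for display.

class = single-mesh tooth geometry [base-circle involute, m = 2.188, 66T]
pitch radius r_p = m·N/2 = 2.188·66/2 = 72.204000
base radius r_b = r_p·cos α = 72.204000·cos 21.711° = 67.081961
roll angle φ = 36.305° = 0.63364178 rad
x = r_b·(cos φ + φ·sin φ) = 79.226846
y = r_b·(sin φ − φ·cos φ) = 5.463585

x=79.226846 y=5.463585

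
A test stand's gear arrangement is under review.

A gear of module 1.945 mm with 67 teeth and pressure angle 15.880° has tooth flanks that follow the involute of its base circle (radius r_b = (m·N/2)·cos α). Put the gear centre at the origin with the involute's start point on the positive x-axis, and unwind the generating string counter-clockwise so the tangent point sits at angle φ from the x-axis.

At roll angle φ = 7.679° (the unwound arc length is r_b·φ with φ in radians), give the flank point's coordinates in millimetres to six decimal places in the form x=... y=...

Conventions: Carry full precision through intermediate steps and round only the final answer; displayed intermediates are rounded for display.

topology: single-mesh involute geometry — m = 1.945, N = 67
pitch radius r_p = m·N/2 = 1.945·67/2 = 65.157500
base radius r_b = r_p·cos α = 65.157500·cos 15.880° = 62.670887
roll angle φ = 7.679° = 0.13402383 rad
x = r_b·(cos φ + φ·sin φ) = 63.231221
y = r_b·(sin φ − φ·cos φ) = 0.050201

x=63.231221 y=0.050201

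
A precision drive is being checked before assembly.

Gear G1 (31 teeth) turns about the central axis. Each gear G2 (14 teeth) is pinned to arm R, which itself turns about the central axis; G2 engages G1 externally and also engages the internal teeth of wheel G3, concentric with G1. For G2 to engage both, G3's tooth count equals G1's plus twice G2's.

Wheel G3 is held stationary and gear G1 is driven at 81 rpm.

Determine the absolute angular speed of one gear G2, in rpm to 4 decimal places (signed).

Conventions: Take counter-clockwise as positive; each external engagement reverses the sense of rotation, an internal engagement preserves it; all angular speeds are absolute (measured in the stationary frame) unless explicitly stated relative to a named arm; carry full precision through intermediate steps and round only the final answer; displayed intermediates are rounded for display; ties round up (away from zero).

recognized (axles ride arm R): planetary set, 31/14/59 teeth
normalise by the input: solve with ω_sun = 1, then scale by 81 rpm
ring teeth: 31 + 2·14 = 59
31(ω_sun−ω_arm) = −59(ω_ring−ω_arm),  ω_ring = 0, ω_sun = 1
31(1−ω_arm) = −59(0−ω_arm)  ⇒  90·ω_arm = 31  ⇒  ω_arm = 31/90
sun–planet mesh: 31·(1−31/90) = −14·(ω_p−ω_arm)  ⇒  ω_p−ω_arm = -1829/1260
ω_p = 31/90 − 1829/1260 = -31/28
scale: ω_p = -31/28 × 81 rpm = -89.6786 rpm

-89.6786 rpm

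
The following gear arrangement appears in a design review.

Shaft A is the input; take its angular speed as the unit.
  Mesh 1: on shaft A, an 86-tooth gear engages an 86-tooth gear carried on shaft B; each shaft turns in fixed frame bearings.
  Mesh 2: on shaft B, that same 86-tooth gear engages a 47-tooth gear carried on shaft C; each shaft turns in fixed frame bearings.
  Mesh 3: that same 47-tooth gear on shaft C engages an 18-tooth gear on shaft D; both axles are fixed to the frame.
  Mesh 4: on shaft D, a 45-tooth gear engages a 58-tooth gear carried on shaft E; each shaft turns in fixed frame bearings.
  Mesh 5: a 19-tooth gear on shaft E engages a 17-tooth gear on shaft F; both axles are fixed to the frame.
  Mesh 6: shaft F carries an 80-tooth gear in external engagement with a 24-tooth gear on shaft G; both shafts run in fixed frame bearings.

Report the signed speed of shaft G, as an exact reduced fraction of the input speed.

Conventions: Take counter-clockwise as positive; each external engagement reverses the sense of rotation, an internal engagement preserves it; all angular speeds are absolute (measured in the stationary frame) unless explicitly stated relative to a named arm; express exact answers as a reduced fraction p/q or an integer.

20425/1479

6-mesh fixed-axis compound train (all bearings frame-fixed)
mesh 1 [86T→86T]: |ω|/ω_in = 1×86/86 = 1, sense flips to −
mesh 2 [86T→47T]: |ω|/ω_in = 1×86/47 = 86/47, sense flips to +
mesh 3 [47T→18T]: |ω|/ω_in = (86/47)×47/18 = 43/9, sense flips to −
mesh 4 [45T→58T]: |ω|/ω_in = (43/9)×45/58 = 215/58, sense flips to +
mesh 5 [19T→17T]: |ω|/ω_in = (215/58)×19/17 = 4085/986, sense flips to −
mesh 6 [80T→24T]: |ω|/ω_in = (4085/986)×80/24 = 20425/1479, sense flips to +
signed output speed (× input speed) = 20425/1479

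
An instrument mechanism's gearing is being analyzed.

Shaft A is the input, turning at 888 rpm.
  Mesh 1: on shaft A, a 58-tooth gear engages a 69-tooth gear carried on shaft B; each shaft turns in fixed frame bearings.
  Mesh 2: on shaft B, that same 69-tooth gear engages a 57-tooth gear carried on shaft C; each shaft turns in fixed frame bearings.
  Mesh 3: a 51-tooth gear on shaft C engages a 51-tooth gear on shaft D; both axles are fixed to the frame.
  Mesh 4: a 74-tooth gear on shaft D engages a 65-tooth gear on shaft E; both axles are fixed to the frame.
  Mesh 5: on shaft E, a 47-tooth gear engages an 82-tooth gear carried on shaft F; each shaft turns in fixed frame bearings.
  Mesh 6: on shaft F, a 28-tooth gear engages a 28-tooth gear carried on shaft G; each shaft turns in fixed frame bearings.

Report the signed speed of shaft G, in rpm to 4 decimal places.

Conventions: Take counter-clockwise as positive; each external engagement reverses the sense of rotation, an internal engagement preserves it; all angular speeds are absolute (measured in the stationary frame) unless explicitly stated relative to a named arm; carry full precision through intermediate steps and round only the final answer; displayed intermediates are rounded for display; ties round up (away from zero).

recognized (7 fixed axles, 6 meshes): fixed-axis compound train
mesh 1 [58T→69T]: ω = 888.0000×58/69 = 746.4348 rpm, sense flips to −
mesh 2 [69T→57T]: ω = 746.4348×69/57 = 903.5789 rpm, sense flips to +
mesh 3 [51T→51T]: ω = 903.5789×51/51 = 903.5789 rpm, sense flips to −
mesh 4 [74T→65T]: ω = 903.5789×74/65 = 1028.6899 rpm, sense flips to +
mesh 5 [47T→82T]: ω = 1028.6899×47/82 = 589.6149 rpm, sense flips to −
mesh 6 [28T→28T]: ω = 589.6149×28/28 = 589.6149 rpm, sense flips to +
signed output speed = +589.6149 rpm

+589.6149 rpm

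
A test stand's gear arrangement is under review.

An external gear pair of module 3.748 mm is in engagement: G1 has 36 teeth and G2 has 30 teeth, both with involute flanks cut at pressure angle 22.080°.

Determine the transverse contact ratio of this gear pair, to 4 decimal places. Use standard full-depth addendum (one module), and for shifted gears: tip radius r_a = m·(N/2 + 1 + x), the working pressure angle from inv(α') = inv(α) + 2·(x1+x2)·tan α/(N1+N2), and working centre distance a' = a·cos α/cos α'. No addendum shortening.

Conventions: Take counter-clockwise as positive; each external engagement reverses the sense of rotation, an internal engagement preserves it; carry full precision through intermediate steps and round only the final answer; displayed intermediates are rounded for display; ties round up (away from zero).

1.5863

recognized (one external pair, fixed centres): single-mesh tooth geometry, m = 3.748, N1 = 36, N2 = 30
base radii: r_b1 = 62.516184, r_b2 = 52.096820
tip radii: r_a1 = 71.212000, r_a2 = 59.968000
no profile shift: α' = α, a' = a
action lengths: √(r_a1²−r_b1²) = 34.100964, √(r_a2²−r_b2²) = 29.699872
base pitch p_b = π·m·cos α = 10.911132
CR = (34.100964 + 29.699872 − 123.684000·sin 22.08000°)/10.911132 = 1.586262
contact ratio ≈ 1.5863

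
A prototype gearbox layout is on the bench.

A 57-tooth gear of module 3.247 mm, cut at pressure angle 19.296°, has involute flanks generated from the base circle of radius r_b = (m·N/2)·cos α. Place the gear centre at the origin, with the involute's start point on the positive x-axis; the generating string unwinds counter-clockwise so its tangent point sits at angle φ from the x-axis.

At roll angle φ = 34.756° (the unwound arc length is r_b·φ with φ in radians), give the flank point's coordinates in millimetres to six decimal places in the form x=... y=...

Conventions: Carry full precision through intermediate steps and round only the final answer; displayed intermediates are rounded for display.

class = single-mesh tooth geometry [base-circle involute, m = 3.247, 57T]
pitch radius r_p = m·N/2 = 3.247·57/2 = 92.539500
base radius r_b = r_p·cos α = 92.539500·cos 19.296° = 87.341003
roll angle φ = 34.756° = 0.60660663 rad
x = r_b·(cos φ + φ·sin φ) = 101.962171
y = r_b·(sin φ − φ·cos φ) = 6.262571

x=101.962171 y=6.262571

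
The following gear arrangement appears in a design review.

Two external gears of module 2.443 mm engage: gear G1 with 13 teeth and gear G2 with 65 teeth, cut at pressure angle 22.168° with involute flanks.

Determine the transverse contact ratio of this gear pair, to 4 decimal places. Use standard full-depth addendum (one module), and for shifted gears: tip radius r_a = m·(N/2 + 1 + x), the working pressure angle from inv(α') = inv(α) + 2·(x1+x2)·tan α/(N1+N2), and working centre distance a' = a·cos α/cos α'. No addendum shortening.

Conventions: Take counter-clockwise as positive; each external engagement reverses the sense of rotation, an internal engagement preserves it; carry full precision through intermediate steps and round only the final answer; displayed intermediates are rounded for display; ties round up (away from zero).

single-mesh involute tooth geometry (13T engaging 65T at module 2.443)
base radii: r_b1 = 14.705711, r_b2 = 73.528553
tip radii: r_a1 = 18.322500, r_a2 = 81.840500
no profile shift: α' = α, a' = a
action lengths: √(r_a1²−r_b1²) = 10.929597, √(r_a2²−r_b2²) = 35.936323
base pitch p_b = π·m·cos α = 7.107593
CR = (10.929597 + 35.936323 − 95.277000·sin 22.16800°)/7.107593 = 1.535774
contact ratio ≈ 1.5358

1.5358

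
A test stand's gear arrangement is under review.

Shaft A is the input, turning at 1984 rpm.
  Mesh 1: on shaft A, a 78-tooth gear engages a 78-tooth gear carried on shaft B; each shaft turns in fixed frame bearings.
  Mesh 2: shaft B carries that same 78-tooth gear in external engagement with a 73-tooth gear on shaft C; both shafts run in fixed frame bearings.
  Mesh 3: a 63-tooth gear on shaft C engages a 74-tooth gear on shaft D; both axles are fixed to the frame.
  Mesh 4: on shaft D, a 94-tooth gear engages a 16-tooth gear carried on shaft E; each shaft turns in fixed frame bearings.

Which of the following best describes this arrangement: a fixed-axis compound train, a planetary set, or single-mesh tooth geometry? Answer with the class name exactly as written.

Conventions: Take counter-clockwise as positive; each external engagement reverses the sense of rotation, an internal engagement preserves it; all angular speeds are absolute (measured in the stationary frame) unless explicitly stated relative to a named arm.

4-mesh fixed-axis compound train (all bearings frame-fixed)
classification: fixed-axis compound train

fixed-axis compound train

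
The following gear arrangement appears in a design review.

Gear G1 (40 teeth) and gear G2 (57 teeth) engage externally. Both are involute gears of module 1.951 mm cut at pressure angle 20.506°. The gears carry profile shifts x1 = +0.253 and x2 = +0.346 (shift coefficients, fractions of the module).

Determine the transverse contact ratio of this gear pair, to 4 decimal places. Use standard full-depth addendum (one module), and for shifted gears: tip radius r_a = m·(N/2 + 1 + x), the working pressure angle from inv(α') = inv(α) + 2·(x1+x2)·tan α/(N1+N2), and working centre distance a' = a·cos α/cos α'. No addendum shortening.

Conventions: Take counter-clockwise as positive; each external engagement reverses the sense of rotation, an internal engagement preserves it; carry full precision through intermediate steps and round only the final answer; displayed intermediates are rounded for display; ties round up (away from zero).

1.6377

recognized (one external pair, fixed centres): single-mesh tooth geometry, m = 1.951, N1 = 40, N2 = 57
base radii: r_b1 = 36.547518, r_b2 = 52.080213
tip radii: r_a1 = 41.464603, r_a2 = 58.229546
inv(α') = inv(20.506°) + 2·(+0.253+0.346)·tan α/(40+57) = 0.02072597  ⇒  α' = 22.23319°
a' = a·cos α / cos α' = 94.6235·cos 20.506°/cos 22.23319° = 95.746318
action lengths: √(r_a1²−r_b1²) = 19.585511, √(r_a2²−r_b2²) = 26.044798
base pitch p_b = π·m·cos α = 5.740871
CR = (19.585511 + 26.044798 − 95.746318·sin 22.23319°)/5.740871 = 1.637749
contact ratio ≈ 1.6377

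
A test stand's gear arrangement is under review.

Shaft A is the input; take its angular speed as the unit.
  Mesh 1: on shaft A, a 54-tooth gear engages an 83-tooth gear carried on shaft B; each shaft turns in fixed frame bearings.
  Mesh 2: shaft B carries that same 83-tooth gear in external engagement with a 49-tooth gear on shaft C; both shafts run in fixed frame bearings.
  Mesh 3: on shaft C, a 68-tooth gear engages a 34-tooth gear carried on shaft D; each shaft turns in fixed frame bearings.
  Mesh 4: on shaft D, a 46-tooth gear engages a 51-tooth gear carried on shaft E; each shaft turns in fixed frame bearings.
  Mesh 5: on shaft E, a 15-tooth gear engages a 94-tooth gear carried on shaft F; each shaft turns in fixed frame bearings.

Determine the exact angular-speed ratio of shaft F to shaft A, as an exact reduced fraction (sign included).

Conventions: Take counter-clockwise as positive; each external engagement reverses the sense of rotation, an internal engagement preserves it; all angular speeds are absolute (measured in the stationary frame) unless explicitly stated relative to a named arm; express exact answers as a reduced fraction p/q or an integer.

class = fixed-axis compound train [5 meshes; 5 ratios multiply, 5 sense flips]
mesh 1 [54T→83T]: running ratio 54/83, sense −
mesh 2 [83T→49T]: running ratio 54/49, sense +
mesh 3 [68T→34T]: running ratio 108/49, sense −
mesh 4 [46T→51T]: running ratio 1656/833, sense +
mesh 5 [15T→94T]: running ratio 12420/39151, sense −
ω_out/ω_in = -12420/39151

-12420/39151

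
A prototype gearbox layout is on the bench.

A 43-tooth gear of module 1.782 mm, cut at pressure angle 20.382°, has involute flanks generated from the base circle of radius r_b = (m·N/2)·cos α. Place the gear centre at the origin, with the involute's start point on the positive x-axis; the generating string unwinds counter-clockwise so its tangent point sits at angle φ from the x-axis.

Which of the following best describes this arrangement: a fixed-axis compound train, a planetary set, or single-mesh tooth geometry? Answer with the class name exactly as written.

single-mesh tooth geometry

single-mesh involute tooth geometry (43T wheel at module 1.782)
classification: single-mesh tooth geometry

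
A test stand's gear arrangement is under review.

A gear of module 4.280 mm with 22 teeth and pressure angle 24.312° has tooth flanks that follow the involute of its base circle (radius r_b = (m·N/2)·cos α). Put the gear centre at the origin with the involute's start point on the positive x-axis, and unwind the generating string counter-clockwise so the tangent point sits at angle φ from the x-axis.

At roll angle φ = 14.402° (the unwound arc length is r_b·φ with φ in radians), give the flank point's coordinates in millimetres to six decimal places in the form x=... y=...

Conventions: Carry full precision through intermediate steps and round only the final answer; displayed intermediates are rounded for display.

topology: single-mesh involute geometry — m = 4.280, N = 22
pitch radius r_p = m·N/2 = 4.280·22/2 = 47.080000
base radius r_b = r_p·cos α = 47.080000·cos 24.312° = 42.904808
roll angle φ = 14.402° = 0.25136232 rad
x = r_b·(cos φ + φ·sin φ) = 44.238900
y = r_b·(sin φ − φ·cos φ) = 0.225704

x=44.238900 y=0.225704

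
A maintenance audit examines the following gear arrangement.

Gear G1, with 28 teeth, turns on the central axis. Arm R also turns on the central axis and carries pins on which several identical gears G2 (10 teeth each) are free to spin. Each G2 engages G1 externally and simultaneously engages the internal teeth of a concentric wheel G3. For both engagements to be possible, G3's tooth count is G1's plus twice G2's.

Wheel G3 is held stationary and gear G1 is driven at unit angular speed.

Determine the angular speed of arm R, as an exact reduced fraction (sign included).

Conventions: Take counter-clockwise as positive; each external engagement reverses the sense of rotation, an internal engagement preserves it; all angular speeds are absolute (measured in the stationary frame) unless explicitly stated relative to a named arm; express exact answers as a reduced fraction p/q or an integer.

planetary set (28T centre, 10T on arm, 48T internal) — Willis relation
ring teeth: 28 + 2·10 = 48
28(ω_sun−ω_arm) = −48(ω_ring−ω_arm),  ω_ring = 0, ω_sun = 1
28(1−ω_arm) = −48(0−ω_arm)  ⇒  76·ω_arm = 28  ⇒  ω_arm = 7/19
exact speed ratio = 7/19

7/19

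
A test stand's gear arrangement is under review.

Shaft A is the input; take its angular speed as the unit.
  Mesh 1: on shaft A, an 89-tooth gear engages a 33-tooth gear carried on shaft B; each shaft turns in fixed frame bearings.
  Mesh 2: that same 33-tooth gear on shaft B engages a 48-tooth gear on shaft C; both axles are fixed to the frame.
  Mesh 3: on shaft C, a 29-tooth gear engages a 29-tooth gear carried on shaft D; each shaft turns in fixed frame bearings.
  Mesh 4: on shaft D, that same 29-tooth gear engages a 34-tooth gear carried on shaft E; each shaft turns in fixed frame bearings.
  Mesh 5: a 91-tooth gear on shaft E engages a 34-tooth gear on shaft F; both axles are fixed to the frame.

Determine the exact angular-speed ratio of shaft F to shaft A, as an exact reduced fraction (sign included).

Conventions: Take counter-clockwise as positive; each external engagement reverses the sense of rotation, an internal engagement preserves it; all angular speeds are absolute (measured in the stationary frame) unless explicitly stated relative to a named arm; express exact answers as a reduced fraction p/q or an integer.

class = fixed-axis compound train [5 meshes; 5 ratios multiply, 5 sense flips]
mesh 1 [89T→33T]: running ratio 89/33, sense −
mesh 2 [33T→48T]: running ratio 89/48, sense +
mesh 3 [29T→29T]: running ratio 89/48, sense −
mesh 4 [29T→34T]: running ratio 2581/1632, sense +
mesh 5 [91T→34T]: running ratio 234871/55488, sense −
ω_out/ω_in = -234871/55488

-234871/55488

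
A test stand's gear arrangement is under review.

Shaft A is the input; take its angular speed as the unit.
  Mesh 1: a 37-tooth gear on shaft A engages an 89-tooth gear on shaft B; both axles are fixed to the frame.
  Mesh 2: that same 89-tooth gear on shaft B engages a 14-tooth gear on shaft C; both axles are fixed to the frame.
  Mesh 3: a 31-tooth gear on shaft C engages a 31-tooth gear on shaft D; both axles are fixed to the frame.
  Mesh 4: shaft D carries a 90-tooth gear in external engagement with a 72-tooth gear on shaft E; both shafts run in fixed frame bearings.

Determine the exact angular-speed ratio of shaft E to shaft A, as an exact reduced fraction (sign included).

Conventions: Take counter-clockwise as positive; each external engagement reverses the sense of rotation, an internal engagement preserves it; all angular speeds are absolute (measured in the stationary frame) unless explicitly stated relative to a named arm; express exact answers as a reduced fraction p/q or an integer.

185/56

class = fixed-axis compound train [4 meshes; 4 ratios multiply, 4 sense flips]
mesh 1 [37T→89T]: running ratio 37/89, sense −
mesh 2 [89T→14T]: running ratio 37/14, sense +
mesh 3 [31T→31T]: running ratio 37/14, sense −
mesh 4 [90T→72T]: running ratio 185/56, sense +
ω_out/ω_in = 185/56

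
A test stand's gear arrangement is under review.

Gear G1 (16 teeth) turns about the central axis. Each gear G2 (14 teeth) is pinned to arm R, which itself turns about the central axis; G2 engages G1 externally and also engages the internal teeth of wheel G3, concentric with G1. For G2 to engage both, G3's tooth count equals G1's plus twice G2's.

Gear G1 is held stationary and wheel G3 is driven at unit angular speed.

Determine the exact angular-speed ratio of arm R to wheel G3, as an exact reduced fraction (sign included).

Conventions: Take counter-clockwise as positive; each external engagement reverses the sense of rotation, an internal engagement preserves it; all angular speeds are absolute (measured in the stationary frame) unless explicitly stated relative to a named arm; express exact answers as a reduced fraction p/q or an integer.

planetary set (16T centre, 14T on arm, 44T internal) — Willis relation
ring teeth: 16 + 2·14 = 44
16(ω_sun−ω_arm) = −44(ω_ring−ω_arm),  ω_sun = 0, ω_ring = 1
16(0−ω_arm) = −44(1−ω_arm)  ⇒  60·ω_arm = 44  ⇒  ω_arm = 11/15
ω_out/ω_in = 11/15

11/15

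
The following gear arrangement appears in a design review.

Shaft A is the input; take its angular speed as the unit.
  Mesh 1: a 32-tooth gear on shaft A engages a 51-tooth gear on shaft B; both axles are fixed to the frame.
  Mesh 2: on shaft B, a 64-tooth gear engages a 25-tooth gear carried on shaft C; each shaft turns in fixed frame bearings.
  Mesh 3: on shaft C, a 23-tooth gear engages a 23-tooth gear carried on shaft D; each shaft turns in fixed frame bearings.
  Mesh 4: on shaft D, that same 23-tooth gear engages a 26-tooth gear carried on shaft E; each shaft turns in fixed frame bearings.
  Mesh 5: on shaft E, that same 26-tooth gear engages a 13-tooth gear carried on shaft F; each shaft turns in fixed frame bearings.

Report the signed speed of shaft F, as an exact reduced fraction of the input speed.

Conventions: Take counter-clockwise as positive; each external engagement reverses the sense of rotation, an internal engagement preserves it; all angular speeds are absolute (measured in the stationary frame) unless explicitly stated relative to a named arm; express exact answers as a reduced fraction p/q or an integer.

5-mesh fixed-axis compound train (all bearings frame-fixed)
mesh 1 [32T→51T]: |ω|/ω_in = 1×32/51 = 32/51, sense flips to −
mesh 2 [64T→25T]: |ω|/ω_in = (32/51)×64/25 = 2048/1275, sense flips to +
mesh 3 [23T→23T]: |ω|/ω_in = (2048/1275)×23/23 = 2048/1275, sense flips to −
mesh 4 [23T→26T]: |ω|/ω_in = (2048/1275)×23/26 = 23552/16575, sense flips to +
mesh 5 [26T→13T]: |ω|/ω_in = (23552/16575)×26/13 = 47104/16575, sense flips to −
signed output speed (× input speed) = -47104/16575

-47104/16575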